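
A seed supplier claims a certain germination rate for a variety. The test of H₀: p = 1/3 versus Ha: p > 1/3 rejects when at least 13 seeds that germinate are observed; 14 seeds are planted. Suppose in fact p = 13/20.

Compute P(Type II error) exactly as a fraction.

1604780863168259917/1638400000000000000

Under the alternative p = 13/20, X ~ Binomial(14, 13/20); β is the probability the test does not reject, P(X < 13).
Equivalently, β = 1 − P(X ≥ 13) = 1604780863168259917/1638400000000000000.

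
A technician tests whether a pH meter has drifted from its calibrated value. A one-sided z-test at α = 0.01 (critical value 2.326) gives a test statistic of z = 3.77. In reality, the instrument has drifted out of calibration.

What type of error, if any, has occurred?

The conventional null hypothesis is that the instrument is correctly calibrated.
Since z = 3.77 > z* = 2.326, H₀ is rejected.
H₀ is false (actually the instrument has drifted out of calibration).
The decision matches the true state — no error.

No error (correct decision).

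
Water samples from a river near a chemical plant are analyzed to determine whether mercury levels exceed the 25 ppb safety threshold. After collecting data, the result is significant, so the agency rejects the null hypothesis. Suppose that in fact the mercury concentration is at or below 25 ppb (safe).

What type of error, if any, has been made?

The conventional null hypothesis here is that the mercury concentration is at or below 25 ppb (safe).
H₀ was rejected, but H₀ is actually true.
Rejecting a true null hypothesis is a Type I error (false positive).

Type I error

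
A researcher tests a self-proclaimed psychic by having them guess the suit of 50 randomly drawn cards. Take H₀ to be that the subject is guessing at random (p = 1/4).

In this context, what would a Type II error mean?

A Type II error would mean concluding that the subject is guessing at random (p = 1/4) (or at least failing to establish that the subject performs better than chance) when in fact the subject performs better than chance.

A Type II error is failing to reject H₀ when H₀ is false.
Here that means concluding there is no evidence of ability when actually the subject performs better than chance.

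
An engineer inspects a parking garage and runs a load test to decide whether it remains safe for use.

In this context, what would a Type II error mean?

A Type II error would mean concluding that the structure meets the required load capacity (safe) (or at least failing to establish that the structure is structurally deficient) when in fact the structure is structurally deficient.

With the conventional null hypothesis that the structure meets the required load capacity (safe):
A Type II error is failing to reject H₀ when H₀ is false.
Here that means keeping the structure open when actually the structure is structurally deficient.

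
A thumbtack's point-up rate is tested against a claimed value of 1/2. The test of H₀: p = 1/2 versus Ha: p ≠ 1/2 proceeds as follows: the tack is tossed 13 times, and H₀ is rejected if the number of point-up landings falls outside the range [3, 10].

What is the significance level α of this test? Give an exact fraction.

The significance level is the null-hypothesis probability of the rejection region {≤2} ∪ {≥11}.
By symmetry, α = 2·P(K ≤ 2) = 2·(1 + 13 + 78)/8192 = 184/8192 = 23/1024.

23/1024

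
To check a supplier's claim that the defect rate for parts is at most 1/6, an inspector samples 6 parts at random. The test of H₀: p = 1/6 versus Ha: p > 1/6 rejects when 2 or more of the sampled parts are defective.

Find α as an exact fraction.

The significance level is the probability, assuming p = 1/6, of seeing 2 or more defectives in 6 draws.
Computing the lower-tail complement: 1 − 34375/46656 = 12281/46656.

12281/46656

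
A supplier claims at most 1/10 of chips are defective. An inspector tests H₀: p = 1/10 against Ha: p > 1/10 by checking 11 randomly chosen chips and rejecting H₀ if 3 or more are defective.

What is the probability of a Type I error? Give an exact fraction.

1791237017/20000000000

Under H₀, Y ~ Binomial(11, 1/10); the Type I error rate is P(Y ≥ 3).
α = 1 − P(Y ≤ 2) = 1 − 18208762983/20000000000 = 1791237017/20000000000.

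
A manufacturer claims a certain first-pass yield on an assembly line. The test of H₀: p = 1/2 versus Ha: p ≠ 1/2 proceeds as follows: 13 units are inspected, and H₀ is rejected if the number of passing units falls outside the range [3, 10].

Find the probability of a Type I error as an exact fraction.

23/1024

The significance level is the null-hypothesis probability of the rejection region {≤2} ∪ {≥11}.
By symmetry, α = 2·P(X ≤ 2) = 2·(1 + 13 + 78)/8192 = 184/8192 = 23/1024.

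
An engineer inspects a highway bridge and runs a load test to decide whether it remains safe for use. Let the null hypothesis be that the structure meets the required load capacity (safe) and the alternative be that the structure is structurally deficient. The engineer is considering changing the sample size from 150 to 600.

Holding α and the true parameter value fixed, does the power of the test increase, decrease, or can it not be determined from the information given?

A larger sample reduces the standard error, pulling the sampling distribution under Ha further from the non-rejection region.
Since power = 1 − β and β decreases, power increases.

It increases.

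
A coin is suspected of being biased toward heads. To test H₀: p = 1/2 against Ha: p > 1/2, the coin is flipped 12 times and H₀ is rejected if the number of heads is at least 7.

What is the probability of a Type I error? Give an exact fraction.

The Type I error probability is α = P(Y ≥ 7) computed under H₀, where Y ~ Binomial(12, 1/2).
Summing the upper tail: (792 + 495 + 220 + 66 + 12 + 1) / 2^12 = 1586/4096 = 793/2048.

793/2048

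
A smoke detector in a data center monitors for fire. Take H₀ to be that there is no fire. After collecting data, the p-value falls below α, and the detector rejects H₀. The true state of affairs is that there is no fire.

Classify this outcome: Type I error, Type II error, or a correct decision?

Type I error

H₀ was rejected, but H₀ is actually true.
Rejecting a true null hypothesis is a Type I error (false positive).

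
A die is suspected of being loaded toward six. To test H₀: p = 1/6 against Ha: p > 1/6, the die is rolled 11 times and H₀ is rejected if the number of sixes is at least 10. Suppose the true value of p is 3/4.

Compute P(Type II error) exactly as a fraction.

1683809/2097152

β = P(fail to reject H₀ | Ha true) = P(Y ≤ 9 | p = 3/4), Y ~ Binomial(11, 3/4).
Summing C(11,j)·(3/4)^j·(1/4)^{11-j} for j = 0..9 gives 1683809/2097152.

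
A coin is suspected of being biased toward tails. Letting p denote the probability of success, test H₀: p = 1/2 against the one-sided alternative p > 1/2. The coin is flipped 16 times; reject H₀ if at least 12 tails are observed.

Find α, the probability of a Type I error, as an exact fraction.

The Type I error probability is α = P(X ≥ 12) computed under H₀, where X ~ Binomial(16, 1/2).
P(X ≥ 12) = [C(16,12) + C(16,13) + C(16,14) + C(16,15) + C(16,16)] / 2^16 = (1820 + 560 + 120 + 16 + 1) / 65536 = 2517/65536.

2517/65536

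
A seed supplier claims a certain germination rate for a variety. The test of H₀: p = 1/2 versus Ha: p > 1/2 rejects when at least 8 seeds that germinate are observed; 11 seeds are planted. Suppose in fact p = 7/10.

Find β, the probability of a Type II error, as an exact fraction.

1076094153/2500000000

β = P(fail to reject H₀ | Ha true) = P(S ≤ 7 | p = 7/10), S ~ Binomial(11, 7/10).
Summing C(11,j)·(7/10)^j·(3/10)^{11-j} for j = 0..7 gives 1076094153/2500000000.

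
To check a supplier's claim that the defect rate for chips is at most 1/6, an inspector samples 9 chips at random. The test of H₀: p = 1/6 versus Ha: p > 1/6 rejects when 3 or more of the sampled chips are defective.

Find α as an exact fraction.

Under H₀, S ~ Binomial(9, 1/6); the Type I error rate is P(S ≥ 3).
α = 1 − P(S ≤ 2) = 1 − 4140625/5038848 = 898223/5038848.

898223/5038848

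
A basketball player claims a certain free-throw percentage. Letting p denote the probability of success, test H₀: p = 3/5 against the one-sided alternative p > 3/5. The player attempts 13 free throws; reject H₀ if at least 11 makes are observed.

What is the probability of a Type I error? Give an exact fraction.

70681653/1220703125

Under H₀, S ~ Binomial(13, 3/5), and α = P(S ≥ 11).
P(S ≥ 11) = Σ_{j=11}^{13} C(13,j)·(3/5)^j·(2/5)^{13-j} = 70681653/1220703125.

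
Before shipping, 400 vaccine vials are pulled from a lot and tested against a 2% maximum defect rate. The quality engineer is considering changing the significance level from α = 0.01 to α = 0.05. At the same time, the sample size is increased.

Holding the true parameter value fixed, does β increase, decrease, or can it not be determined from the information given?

It decreases.

With a larger α the critical value moves toward the center, so more of the Ha sampling distribution lies in the rejection region. More data shrinks sampling variability; the test statistic under Ha concentrates further from the null value, making rejection more likely. Both changes push β in the same direction.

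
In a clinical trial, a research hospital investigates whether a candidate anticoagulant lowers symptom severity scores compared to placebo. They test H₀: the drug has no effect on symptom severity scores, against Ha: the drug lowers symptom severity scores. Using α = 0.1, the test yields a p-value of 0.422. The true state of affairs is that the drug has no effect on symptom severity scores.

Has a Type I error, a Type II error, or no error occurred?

Neither — the decision is correct.

Since p = 0.422 ≥ α = 0.1, H₀ is not rejected.
H₀ is true (actually the drug has no effect on symptom severity scores).
The decision matches the true state — no error.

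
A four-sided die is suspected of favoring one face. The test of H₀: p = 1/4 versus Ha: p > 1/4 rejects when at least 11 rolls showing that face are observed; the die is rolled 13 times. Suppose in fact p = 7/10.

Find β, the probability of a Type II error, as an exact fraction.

7788298257/9765625000

A Type II error is failing to reject when Ha holds: with p = 7/10, β = P(K ≤ 10).
Adding the binomial probabilities P(K=0)+…+P(K=10) at p = 7/10 gives 7788298257/9765625000.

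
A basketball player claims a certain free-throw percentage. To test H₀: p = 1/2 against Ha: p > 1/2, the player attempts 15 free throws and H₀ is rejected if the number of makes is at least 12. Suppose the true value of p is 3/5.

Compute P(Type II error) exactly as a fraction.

β = P(fail to reject H₀ | Ha true) = P(S ≤ 11 | p = 3/5), S ~ Binomial(15, 3/5).
Summing C(15,j)·(3/5)^j·(2/5)^{15-j} for j = 0..11 gives 27755679248/30517578125.

27755679248/30517578125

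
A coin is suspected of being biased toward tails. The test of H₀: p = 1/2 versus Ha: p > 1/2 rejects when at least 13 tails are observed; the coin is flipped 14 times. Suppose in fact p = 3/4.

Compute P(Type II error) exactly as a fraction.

241331965/268435456

β = P(fail to reject H₀ | Ha true) = P(S ≤ 12 | p = 3/4), S ~ Binomial(14, 3/4).
Summing C(14,j)·(3/4)^j·(1/4)^{14-j} for j = 0..12 gives 241331965/268435456.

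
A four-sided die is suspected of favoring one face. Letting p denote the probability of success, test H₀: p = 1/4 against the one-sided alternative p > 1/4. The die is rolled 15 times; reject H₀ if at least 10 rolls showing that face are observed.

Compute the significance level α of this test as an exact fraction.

α = P(reject H₀ | H₀ true) = P(S ≥ 10 | p = 1/4), with S ~ Binomial(15, 1/4).
Adding the binomial terms for j = 10 through 15 with p = 1/4 yields 426785/536870912.

426785/536870912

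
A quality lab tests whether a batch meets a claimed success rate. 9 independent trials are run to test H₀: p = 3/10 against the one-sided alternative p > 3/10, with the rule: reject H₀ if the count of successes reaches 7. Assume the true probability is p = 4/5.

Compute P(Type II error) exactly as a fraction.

511333/1953125

β = P(fail to reject H₀ | Ha true) = P(K ≤ 6 | p = 4/5), K ~ Binomial(9, 4/5).
Equivalently, β = 1 − P(K ≥ 7) = 511333/1953125.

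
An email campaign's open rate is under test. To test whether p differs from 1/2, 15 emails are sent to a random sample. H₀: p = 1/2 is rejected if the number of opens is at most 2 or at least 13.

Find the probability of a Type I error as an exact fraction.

Under H₀, K ~ Binomial(15, 1/2); α is the probability of landing in either tail, P(K ≤ 2) + P(K ≥ 13).
The two tails are symmetric, so α = 2·(1 + 15 + 105)/2^15 = 242/32768 = 121/16384.

121/16384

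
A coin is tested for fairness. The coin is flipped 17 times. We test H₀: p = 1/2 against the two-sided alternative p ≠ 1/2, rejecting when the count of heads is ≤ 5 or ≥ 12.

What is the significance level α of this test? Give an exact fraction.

Under H₀, K ~ Binomial(17, 1/2); α is the probability of landing in either tail, P(K ≤ 5) + P(K ≥ 12).
By symmetry, α = 2·P(K ≤ 5) = 2·(1 + 17 + 136 + 680 + 2380 + 6188)/131072 = 18804/131072 = 4701/32768.

4701/32768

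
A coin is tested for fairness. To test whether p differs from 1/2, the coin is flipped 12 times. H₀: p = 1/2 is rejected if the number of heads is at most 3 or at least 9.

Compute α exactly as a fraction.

299/2048

Under H₀, S ~ Binomial(12, 1/2); α is the probability of landing in either tail, P(S ≤ 3) + P(S ≥ 9).
By symmetry, α = 2·P(S ≤ 3) = 2·(1 + 12 + 66 + 220)/4096 = 598/4096 = 299/2048.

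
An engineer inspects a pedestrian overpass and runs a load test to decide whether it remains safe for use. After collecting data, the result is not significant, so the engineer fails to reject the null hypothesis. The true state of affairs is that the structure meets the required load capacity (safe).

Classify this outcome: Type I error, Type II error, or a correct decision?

The conventional null hypothesis here is that the structure meets the required load capacity (safe).
The test retained a true H₀ — the decision matches the true state.

Neither — the decision is correct.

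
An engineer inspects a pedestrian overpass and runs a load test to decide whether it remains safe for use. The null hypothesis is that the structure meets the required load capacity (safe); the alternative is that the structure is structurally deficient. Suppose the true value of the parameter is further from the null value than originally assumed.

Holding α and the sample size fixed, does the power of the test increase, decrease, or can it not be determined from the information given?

A larger true effect moves the Ha sampling distribution further from the H₀ critical value, making rejection more likely when Ha is true.
Since power = 1 − β and β decreases, power increases.

It increases.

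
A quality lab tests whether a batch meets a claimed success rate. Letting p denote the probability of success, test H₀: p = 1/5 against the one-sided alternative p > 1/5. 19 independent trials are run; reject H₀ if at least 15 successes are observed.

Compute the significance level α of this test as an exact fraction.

The Type I error probability is α = P(X ≥ 15) computed under H₀, where X ~ Binomial(19, 1/5).
Summing C(19,j)(1/5)^j(4/5)^{19−j} for j = 15,…,19 gives 211417/3814697265625.

211417/3814697265625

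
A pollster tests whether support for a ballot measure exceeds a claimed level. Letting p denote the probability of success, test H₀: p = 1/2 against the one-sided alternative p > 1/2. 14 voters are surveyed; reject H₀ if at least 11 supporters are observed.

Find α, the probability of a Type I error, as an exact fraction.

235/8192

Under H₀, K ~ Binomial(14, 1/2), and α = P(K ≥ 11).
P(K ≥ 11) = [C(14,11) + C(14,12) + C(14,13) + C(14,14)] / 2^14 = (364 + 91 + 14 + 1) / 16384 = 470/16384 = 235/8192.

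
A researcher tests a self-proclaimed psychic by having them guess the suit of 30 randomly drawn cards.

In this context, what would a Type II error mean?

A Type II error would mean concluding that the subject is guessing at random (p = 1/4) (or at least failing to establish that the subject performs better than chance) when in fact the subject performs better than chance.

With the conventional null hypothesis that the subject is guessing at random (p = 1/4):
A Type II error is failing to reject H₀ when H₀ is false.
Here that means concluding there is no evidence of ability when actually the subject performs better than chance.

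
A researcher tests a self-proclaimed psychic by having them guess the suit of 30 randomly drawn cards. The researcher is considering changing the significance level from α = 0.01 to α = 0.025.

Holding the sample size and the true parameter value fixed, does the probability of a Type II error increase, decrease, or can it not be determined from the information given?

It decreases.

With a larger α the critical value moves toward the center, so more of the Ha sampling distribution lies in the rejection region.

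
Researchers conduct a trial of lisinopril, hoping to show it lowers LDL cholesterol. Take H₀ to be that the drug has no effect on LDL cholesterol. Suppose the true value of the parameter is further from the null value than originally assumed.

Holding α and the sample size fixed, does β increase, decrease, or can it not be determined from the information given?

The further the true parameter sits from the null value, the more of the Ha sampling distribution falls in the rejection region.

It decreases.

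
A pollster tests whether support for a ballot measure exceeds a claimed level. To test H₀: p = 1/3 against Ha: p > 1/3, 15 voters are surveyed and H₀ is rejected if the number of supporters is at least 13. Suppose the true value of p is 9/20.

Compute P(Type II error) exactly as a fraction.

32731725032763916841/32768000000000000000

β = P(fail to reject H₀ | Ha true) = P(X ≤ 12 | p = 9/20), X ~ Binomial(15, 9/20).
Equivalently, β = 1 − P(X ≥ 13) = 32731725032763916841/32768000000000000000.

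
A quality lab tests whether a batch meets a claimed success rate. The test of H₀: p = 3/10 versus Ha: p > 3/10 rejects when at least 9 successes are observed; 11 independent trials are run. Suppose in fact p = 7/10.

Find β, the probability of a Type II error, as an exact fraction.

A Type II error is failing to reject when Ha holds: with p = 7/10, β = P(K ≤ 8).
Adding the binomial probabilities P(K=0)+…+P(K=8) at p = 7/10 gives 2749038183/4000000000.

2749038183/4000000000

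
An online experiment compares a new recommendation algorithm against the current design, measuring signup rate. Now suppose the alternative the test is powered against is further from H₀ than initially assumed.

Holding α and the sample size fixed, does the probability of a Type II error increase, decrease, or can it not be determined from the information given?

It decreases.

A larger true effect moves the Ha sampling distribution further from the H₀ critical value, making rejection more likely when Ha is true.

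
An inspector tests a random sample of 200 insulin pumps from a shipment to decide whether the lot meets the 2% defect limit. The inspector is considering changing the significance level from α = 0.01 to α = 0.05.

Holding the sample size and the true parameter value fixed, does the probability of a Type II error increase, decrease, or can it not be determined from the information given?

With a larger α the critical value moves toward the center, so more of the Ha sampling distribution lies in the rejection region.

It decreases.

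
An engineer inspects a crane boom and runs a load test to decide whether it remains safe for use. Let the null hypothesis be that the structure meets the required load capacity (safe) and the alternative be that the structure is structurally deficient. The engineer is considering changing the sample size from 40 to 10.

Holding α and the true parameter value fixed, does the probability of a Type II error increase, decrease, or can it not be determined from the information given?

A smaller sample increases the standard error, so the sampling distributions under H₀ and Ha overlap more.

It increases.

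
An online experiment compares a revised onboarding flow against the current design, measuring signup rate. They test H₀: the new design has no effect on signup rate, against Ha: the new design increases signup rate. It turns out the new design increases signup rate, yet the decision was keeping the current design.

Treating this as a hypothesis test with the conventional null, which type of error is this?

'Keeping the current design' corresponds to failing to reject H₀.
H₀ was not rejected but H₀ is false — a Type II error (false negative).

Type II error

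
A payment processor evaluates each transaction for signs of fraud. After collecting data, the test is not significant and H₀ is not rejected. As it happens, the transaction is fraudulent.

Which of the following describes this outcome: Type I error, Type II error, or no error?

Type II error

The conventional null hypothesis here is that the transaction is legitimate.
H₀ was not rejected, but H₀ is actually false.
Failing to reject a false null hypothesis is a Type II error (false negative).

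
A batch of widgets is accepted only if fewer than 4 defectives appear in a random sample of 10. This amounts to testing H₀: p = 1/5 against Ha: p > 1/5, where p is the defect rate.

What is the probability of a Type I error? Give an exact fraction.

1180409/9765625

α = P(reject H₀ | H₀ true) = P(X ≥ 4 | p = 1/5), X ~ Binomial(10, 1/5).
α = 1 − P(X ≤ 3) = 1 − 8585216/9765625 = 1180409/9765625.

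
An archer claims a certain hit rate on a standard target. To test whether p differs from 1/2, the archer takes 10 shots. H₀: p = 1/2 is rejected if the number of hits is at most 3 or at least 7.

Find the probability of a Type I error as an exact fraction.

The significance level is the null-hypothesis probability of the rejection region {≤3} ∪ {≥7}.
By symmetry, α = 2·P(K ≤ 3) = 2·(1 + 10 + 45 + 120)/1024 = 352/1024 = 11/32.

11/32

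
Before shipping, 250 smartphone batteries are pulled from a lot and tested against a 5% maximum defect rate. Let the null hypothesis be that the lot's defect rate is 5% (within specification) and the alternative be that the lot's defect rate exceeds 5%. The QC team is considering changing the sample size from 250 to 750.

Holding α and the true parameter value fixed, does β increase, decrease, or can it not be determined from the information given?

It decreases.

Increasing n separates the H₀ and Ha sampling distributions, so under Ha fewer outcomes land in the acceptance region.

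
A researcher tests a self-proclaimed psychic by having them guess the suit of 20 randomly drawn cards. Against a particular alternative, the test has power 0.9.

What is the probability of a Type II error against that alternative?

0.1

Power = 1 − β, so β = 1 − 0.9 = 0.1.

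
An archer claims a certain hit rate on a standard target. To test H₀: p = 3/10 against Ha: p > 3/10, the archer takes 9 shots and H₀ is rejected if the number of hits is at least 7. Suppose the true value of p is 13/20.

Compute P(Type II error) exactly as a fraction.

Under the alternative p = 13/20, K ~ Binomial(9, 13/20); β is the probability the test does not reject, P(K < 7).
Summing C(9,j)·(13/20)^j·(7/20)^{9-j} for j = 0..6 gives 5301813769/8000000000.

5301813769/8000000000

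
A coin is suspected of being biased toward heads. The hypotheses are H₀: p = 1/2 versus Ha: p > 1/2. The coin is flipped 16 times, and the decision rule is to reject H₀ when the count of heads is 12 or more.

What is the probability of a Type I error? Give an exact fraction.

2517/65536

α = P(reject H₀ | H₀ true) = P(Y ≥ 12 | p = 1/2), with Y ~ Binomial(16, 1/2).
That's C(16,12) + C(16,13) + C(16,14) + C(16,15) + C(16,16) over 2^16, i.e. (1820 + 560 + 120 + 16 + 1)/65536 = 2517/65536.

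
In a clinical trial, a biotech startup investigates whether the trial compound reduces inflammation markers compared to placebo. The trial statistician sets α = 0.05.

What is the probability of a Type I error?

The significance level α is, by definition, the probability of a Type I error — P(reject H₀ | H₀ true).

0.05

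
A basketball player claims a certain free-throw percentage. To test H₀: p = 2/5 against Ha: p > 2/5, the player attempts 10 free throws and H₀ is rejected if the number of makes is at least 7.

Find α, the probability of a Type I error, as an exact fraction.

534784/9765625

Under H₀, S ~ Binomial(10, 2/5), and α = P(S ≥ 7).
Adding the binomial terms for j = 7 through 10 with p = 2/5 yields 534784/9765625.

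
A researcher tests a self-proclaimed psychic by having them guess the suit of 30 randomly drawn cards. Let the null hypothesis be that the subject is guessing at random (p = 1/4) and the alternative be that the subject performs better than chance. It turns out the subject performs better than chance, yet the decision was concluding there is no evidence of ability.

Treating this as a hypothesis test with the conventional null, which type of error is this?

Type II error

'Concluding there is no evidence of ability' corresponds to failing to reject H₀.
H₀ was not rejected but H₀ is false — a Type II error (false negative).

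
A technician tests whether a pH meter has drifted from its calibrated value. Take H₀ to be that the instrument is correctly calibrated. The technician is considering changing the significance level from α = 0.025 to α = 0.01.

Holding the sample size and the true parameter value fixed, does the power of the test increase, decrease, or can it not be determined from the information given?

Lowering α raises the bar for rejection; under Ha, the test now fails to reject on outcomes it previously would have rejected.
Since power = 1 − β and β increases, power decreases.

It decreases.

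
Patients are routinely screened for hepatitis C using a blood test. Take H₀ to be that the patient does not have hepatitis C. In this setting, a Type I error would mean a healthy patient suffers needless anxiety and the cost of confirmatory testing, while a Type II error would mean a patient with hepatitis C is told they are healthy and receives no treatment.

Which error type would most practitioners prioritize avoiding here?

Type II error

The Type II consequence (a patient with hepatitis C is told they are healthy and receives no treatment) is more severe than the Type I consequence (a healthy patient suffers needless anxiety and the cost of confirmatory testing).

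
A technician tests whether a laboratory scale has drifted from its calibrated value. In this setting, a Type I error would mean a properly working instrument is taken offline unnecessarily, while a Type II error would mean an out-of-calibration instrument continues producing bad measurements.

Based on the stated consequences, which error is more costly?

Type II error

The Type II consequence (an out-of-calibration instrument continues producing bad measurements) is more severe than the Type I consequence (a properly working instrument is taken offline unnecessarily).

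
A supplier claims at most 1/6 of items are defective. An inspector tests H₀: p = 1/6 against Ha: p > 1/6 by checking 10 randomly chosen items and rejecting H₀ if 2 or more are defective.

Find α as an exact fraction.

10389767/20155392

Under H₀, S ~ Binomial(10, 1/6); the Type I error rate is P(S ≥ 2).
Computing the lower-tail complement: 1 − 9765625/20155392 = 10389767/20155392.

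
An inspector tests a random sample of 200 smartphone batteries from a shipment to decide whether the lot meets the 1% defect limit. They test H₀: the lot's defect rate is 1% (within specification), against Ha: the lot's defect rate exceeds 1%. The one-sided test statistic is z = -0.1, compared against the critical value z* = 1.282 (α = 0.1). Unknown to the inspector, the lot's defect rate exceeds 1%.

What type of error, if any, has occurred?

Type II error

Since z = -0.1 ≤ z* = 1.282, H₀ is not rejected.
H₀ is false (actually the lot's defect rate exceeds 1%).
Failing to reject a false H₀ is a Type II error.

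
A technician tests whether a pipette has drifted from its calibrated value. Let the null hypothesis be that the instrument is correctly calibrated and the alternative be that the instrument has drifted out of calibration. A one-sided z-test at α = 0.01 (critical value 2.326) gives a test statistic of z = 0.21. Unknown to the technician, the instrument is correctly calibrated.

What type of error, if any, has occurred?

Since z = 0.21 ≤ z* = 2.326, H₀ is not rejected.
H₀ is true (actually the instrument is correctly calibrated).
The decision matches the true state — no error.

Neither — the decision is correct.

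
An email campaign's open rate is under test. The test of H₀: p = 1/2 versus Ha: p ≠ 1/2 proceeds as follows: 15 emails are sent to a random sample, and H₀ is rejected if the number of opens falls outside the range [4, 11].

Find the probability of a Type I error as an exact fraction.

Under H₀, Y ~ Binomial(15, 1/2); α is the probability of landing in either tail, P(Y ≤ 3) + P(Y ≥ 12).
The two tails are symmetric, so α = 2·(1 + 15 + 105 + 455)/2^15 = 1152/32768 = 9/256.

9/256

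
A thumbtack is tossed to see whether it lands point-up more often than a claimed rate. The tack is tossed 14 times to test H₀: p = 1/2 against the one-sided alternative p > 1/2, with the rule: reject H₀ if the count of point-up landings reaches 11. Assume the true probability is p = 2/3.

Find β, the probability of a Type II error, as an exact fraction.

β = P(fail to reject H₀ | Ha true) = P(S ≤ 10 | p = 2/3), S ~ Binomial(14, 2/3).
Summing C(14,j)·(2/3)^j·(1/3)^{14-j} for j = 0..10 gives 3533689/4782969.

3533689/4782969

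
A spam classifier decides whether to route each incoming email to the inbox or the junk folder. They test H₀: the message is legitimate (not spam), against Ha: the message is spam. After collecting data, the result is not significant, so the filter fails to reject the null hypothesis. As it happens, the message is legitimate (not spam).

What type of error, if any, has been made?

No error (correct decision).

The test retained a true H₀ — the decision matches the true state.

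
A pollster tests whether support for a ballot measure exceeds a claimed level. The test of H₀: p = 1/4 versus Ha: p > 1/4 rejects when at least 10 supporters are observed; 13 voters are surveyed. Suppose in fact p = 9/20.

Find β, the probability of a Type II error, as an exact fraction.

501584974994213/512000000000000

A Type II error is failing to reject when Ha holds: with p = 9/20, β = P(X ≤ 9).
Equivalently, β = 1 − P(X ≥ 10) = 501584974994213/512000000000000.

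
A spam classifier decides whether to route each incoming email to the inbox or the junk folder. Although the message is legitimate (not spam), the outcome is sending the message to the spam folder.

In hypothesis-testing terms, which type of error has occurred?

Type I error

The null hypothesis here is that the message is legitimate (not spam).
'Sending the message to the spam folder' corresponds to rejecting H₀.
H₀ was rejected but H₀ is true — a Type I error (false positive).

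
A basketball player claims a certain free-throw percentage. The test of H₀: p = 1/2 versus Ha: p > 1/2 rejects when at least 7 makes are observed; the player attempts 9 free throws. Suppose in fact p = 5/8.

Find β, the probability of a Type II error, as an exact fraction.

Under the alternative p = 5/8, Y ~ Binomial(9, 5/8); β is the probability the test does not reject, P(Y < 7).
Summing C(9,j)·(5/8)^j·(3/8)^{9-j} for j = 0..6 gives 24101307/33554432.

24101307/33554432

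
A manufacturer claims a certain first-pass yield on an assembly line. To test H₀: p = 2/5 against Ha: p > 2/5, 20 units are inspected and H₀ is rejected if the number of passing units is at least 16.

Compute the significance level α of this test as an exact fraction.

α = P(reject H₀ | H₀ true) = P(S ≥ 16 | p = 2/5), with S ~ Binomial(20, 2/5).
P(S ≥ 16) = Σ_{j=16}^{20} C(20,j)·(2/5)^j·(3/5)^{20-j} = 30234443776/95367431640625.

30234443776/95367431640625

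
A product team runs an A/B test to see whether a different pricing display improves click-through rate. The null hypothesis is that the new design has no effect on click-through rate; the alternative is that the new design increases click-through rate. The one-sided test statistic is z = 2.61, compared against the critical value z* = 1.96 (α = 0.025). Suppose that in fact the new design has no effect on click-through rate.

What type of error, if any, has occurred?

Since z = 2.61 > z* = 1.96, H₀ is rejected.
H₀ is true (actually the new design has no effect on click-through rate).
Rejecting a true H₀ is a Type I error.

Type I error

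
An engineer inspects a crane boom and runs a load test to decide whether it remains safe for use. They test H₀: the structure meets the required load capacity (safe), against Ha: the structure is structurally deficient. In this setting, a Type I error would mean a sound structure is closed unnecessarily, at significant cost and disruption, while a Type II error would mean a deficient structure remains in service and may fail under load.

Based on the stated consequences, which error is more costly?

Type II error

The Type II consequence (a deficient structure remains in service and may fail under load) is more severe than the Type I consequence (a sound structure is closed unnecessarily, at significant cost and disruption).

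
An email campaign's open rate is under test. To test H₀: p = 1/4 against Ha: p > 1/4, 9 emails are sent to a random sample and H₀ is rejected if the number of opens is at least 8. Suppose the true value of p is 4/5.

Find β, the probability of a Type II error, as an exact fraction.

1101157/1953125

Under the alternative p = 4/5, S ~ Binomial(9, 4/5); β is the probability the test does not reject, P(S < 8).
Adding the binomial probabilities P(S=0)+…+P(S=7) at p = 4/5 gives 1101157/1953125.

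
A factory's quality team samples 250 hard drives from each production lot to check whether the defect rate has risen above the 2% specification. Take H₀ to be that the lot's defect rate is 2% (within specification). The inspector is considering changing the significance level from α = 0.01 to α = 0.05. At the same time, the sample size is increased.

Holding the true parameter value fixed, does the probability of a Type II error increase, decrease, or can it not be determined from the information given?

It decreases.

With a larger α the critical value moves toward the center, so more of the Ha sampling distribution lies in the rejection region. A larger sample reduces the standard error, pulling the sampling distribution under Ha further from the non-rejection region. Both changes push β in the same direction.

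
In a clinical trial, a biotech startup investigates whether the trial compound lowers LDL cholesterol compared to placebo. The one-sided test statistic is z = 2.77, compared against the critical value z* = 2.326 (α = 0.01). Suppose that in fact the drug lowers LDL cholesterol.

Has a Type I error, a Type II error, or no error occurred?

No error — this is a correct decision.

The conventional null hypothesis is that the drug has no effect on LDL cholesterol.
Since z = 2.77 > z* = 2.326, H₀ is rejected.
H₀ is false (actually the drug lowers LDL cholesterol).
The decision matches the true state — no error.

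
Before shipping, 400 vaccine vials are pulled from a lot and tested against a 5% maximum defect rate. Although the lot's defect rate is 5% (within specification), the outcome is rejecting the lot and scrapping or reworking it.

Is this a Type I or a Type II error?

Type I error

The null hypothesis here is that the lot's defect rate is 5% (within specification).
'Rejecting the lot and scrapping or reworking it' corresponds to rejecting H₀.
H₀ was rejected but H₀ is true — a Type I error (false positive).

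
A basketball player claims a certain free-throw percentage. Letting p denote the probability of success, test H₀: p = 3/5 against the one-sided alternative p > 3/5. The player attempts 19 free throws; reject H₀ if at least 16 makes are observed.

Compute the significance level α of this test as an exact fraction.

α = P(reject H₀ | H₀ true) = P(Y ≥ 16 | p = 3/5), with Y ~ Binomial(19, 3/5).
Summing C(19,j)(3/5)^j(2/5)^{19−j} for j = 16,…,19 gives 437914292733/19073486328125.

437914292733/19073486328125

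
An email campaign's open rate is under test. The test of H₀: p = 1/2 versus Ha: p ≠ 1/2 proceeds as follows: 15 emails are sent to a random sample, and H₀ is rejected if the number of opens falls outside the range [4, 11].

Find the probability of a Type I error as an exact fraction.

9/256

α = P(X ≤ 3 or X ≥ 12 | p = 1/2), X ~ Binomial(15, 1/2).
By symmetry, α = 2·P(X ≤ 3) = 2·(1 + 15 + 105 + 455)/32768 = 1152/32768 = 9/256.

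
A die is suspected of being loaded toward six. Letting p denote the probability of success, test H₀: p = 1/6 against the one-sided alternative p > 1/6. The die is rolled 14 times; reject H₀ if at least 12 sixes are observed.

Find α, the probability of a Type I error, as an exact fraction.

391/13060694016

Under H₀, Y ~ Binomial(14, 1/6), and α = P(Y ≥ 12).
Summing C(14,j)(1/6)^j(5/6)^{14−j} for j = 12,…,14 gives 391/13060694016.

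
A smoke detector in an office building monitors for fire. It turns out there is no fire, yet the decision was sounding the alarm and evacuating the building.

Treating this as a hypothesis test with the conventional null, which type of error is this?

Type I error

The null hypothesis here is that there is no fire.
'Sounding the alarm and evacuating the building' corresponds to rejecting H₀.
H₀ was rejected but H₀ is true — a Type I error (false positive).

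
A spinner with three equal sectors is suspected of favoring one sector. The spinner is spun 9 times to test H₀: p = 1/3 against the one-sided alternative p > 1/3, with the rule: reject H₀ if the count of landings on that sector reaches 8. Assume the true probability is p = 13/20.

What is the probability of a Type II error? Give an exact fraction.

A Type II error is failing to reject when Ha holds: with p = 13/20, β = P(K ≤ 7).
Equivalently, β = 1 − P(K ≥ 8) = 112501116301/128000000000.

112501116301/128000000000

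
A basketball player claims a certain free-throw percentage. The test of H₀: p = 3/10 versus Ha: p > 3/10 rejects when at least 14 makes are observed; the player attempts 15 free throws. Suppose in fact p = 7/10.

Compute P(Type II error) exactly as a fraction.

A Type II error is failing to reject when Ha holds: with p = 7/10, β = P(K ≤ 13).
Adding the binomial probabilities P(K=0)+…+P(K=13) at p = 7/10 gives 241183100052963/250000000000000.

241183100052963/250000000000000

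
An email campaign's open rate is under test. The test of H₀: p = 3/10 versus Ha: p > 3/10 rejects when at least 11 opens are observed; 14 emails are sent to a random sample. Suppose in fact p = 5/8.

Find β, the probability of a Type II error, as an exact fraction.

1830419739927/2199023255552

Under the alternative p = 5/8, K ~ Binomial(14, 5/8); β is the probability the test does not reject, P(K < 11).
Summing C(14,j)·(5/8)^j·(3/8)^{14-j} for j = 0..10 gives 1830419739927/2199023255552.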